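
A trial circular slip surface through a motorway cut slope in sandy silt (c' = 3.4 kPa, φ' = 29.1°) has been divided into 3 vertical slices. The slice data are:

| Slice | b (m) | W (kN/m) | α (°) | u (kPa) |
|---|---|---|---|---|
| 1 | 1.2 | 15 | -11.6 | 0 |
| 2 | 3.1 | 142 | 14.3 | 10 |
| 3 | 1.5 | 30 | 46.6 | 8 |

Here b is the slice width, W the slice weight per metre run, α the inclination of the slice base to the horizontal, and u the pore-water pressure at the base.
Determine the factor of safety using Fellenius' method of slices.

Ordinary method of slices: FS = Σ[c'·Δl_i + (W_i cosα_i − u_i·Δl_i)·tanφ'] / Σ W_i sinα_i, with Δl_i = b_i / cosα_i.
Slice 1: Δl = 1.2/cos(-11.6°) = 1.225 m; N'_1 = 15·cos(-11.6°) − 0·1.225 = 14.7; c'Δl = 4.17; W sinα = -3.0
Slice 2: Δl = 3.1/cos14.3° = 3.199 m; N'_2 = 142·cos14.3° − 10·3.199 = 105.6; c'Δl = 10.88; W sinα = 35.1
Slice 3: Δl = 1.5/cos46.6° = 2.183 m; N'_3 = 30·cos46.6° − 8·2.183 = 3.1; c'Δl = 7.42; W sinα = 21.8
Σc'Δl = 22.5 kN/m; ΣN' = 123.5 kN/m; ΣW sinα = 53.9 kN/m
Resisting = 22.5 + 123.5·tan29.1° = 22.5 + 68.7 = 91.2 kN/m
FS = 91.2 / 53.9 = 1.693

FS = 1.69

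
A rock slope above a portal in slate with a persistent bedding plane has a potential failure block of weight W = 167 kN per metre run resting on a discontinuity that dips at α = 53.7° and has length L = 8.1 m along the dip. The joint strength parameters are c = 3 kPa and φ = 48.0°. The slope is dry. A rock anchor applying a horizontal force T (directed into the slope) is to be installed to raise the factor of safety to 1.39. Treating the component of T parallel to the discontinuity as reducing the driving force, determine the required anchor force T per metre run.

T = 31 kN/m

Resolving forces along and normal to the sliding plane, with the horizontal anchor force T adding T·sinα to the effective normal force and T·cosα acting up the plane against the driving force:
FS = [cL + (W cosα + T sinα) tanφ] / [W sinα − T cosα]
Without the anchor: N' = 98.9 kN/m, driving T_d = 134.6 kN/m, resisting R = 3·8.1 + 98.9·tan48.0° = 134.1 kN/m, FS = 1.00.
Setting FS = 1.39 and solving for T:
1.39·(134.6 − T cos53.7°) = 134.1 + T sin53.7°·tan48.0°
T·(sin53.7°·tan48.0° + 1.39·cos53.7°) = 1.39·134.6 − 134.1
T·(0.8059·1.1106 + 1.39·0.5920) = 187.1 − 134.1 = 53.0
T·1.7180 = 53.0
T = 30.8 kN/m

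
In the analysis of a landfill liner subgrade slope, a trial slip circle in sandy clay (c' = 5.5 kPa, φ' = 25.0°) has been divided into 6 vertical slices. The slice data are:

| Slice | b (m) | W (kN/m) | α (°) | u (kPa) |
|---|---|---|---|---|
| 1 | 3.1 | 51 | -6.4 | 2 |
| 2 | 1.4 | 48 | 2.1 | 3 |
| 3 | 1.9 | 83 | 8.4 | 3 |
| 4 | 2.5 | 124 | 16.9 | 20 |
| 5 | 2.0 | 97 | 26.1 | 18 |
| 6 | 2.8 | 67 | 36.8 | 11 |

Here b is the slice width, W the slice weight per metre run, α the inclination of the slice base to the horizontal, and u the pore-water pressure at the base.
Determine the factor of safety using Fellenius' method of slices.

FS = 1.72

Ordinary method of slices: FS = Σ[c'·Δl_i + (W_i cosα_i − u_i·Δl_i)·tanφ'] / Σ W_i sinα_i, with Δl_i = b_i / cosα_i.
Slice 1: Δl = 3.1/cos(-6.4°) = 3.119 m; N'_1 = 51·cos(-6.4°) − 2·3.119 = 44.4; c'Δl = 17.16; W sinα = -5.7
Slice 2: Δl = 1.4/cos2.1° = 1.401 m; N'_2 = 48·cos2.1° − 3·1.401 = 43.8; c'Δl = 7.71; W sinα = 1.8
Slice 3: Δl = 1.9/cos8.4° = 1.921 m; N'_3 = 83·cos8.4° − 3·1.921 = 76.3; c'Δl = 10.56; W sinα = 12.1
Slice 4: Δl = 2.5/cos16.9° = 2.613 m; N'_4 = 124·cos16.9° − 20·2.613 = 66.4; c'Δl = 14.37; W sinα = 36.0
Slice 5: Δl = 2.0/cos26.1° = 2.227 m; N'_5 = 97·cos26.1° − 18·2.227 = 47.0; c'Δl = 12.25; W sinα = 42.7
Slice 6: Δl = 2.8/cos36.8° = 3.497 m; N'_6 = 67·cos36.8° − 11·3.497 = 15.2; c'Δl = 19.23; W sinα = 40.1
Σc'Δl = 81.3 kN/m; ΣN' = 293.1 kN/m; ΣW sinα = 127.1 kN/m
Resisting = 81.3 + 293.1·tan25.0° = 81.3 + 136.7 = 218.0 kN/m
FS = 218.0 / 127.1 = 1.716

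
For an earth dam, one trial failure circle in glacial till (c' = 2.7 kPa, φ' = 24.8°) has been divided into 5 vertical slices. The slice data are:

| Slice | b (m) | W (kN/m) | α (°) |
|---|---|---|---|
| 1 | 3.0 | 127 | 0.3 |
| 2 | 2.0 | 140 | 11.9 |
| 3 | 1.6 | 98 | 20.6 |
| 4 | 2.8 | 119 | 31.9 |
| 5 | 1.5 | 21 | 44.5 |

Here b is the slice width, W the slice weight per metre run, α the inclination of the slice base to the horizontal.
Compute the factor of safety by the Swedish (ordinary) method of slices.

FS = 1.77

Ordinary method of slices: FS = Σ[c'·Δl_i + (W_i cosα_i)·tanφ'] / Σ W_i sinα_i, with Δl_i = b_i / cosα_i.
Slice 1: Δl = 3.0/cos0.3° = 3.000 m; N'_1 = 127·cos0.3° = 127.0; c'Δl = 8.10; W sinα = 0.7
Slice 2: Δl = 2.0/cos11.9° = 2.044 m; N'_2 = 140·cos11.9° = 137.0; c'Δl = 5.52; W sinα = 28.9
Slice 3: Δl = 1.6/cos20.6° = 1.709 m; N'_3 = 98·cos20.6° = 91.7; c'Δl = 4.62; W sinα = 34.5
Slice 4: Δl = 2.8/cos31.9° = 3.298 m; N'_4 = 119·cos31.9° = 101.0; c'Δl = 8.90; W sinα = 62.9
Slice 5: Δl = 1.5/cos44.5° = 2.103 m; N'_5 = 21·cos44.5° = 15.0; c'Δl = 5.68; W sinα = 14.7
Σc'Δl = 32.8 kN/m; ΣN' = 471.7 kN/m; ΣW sinα = 141.6 kN/m
Resisting = 32.8 + 471.7·tan24.8° = 32.8 + 218.0 = 250.8 kN/m
FS = 250.8 / 141.6 = 1.771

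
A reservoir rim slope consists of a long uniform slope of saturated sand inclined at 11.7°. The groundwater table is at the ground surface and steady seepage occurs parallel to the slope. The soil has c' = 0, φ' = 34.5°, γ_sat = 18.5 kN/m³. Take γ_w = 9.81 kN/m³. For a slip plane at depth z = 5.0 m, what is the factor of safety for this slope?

With seepage parallel to the slope and the water table at the surface, the effective normal stress on the slip plane uses the buoyant unit weight γ' = γ_sat − γ_w while the driving shear stress uses γ_sat:
FS = [c' + γ' z cos²β tanφ'] / [γ_sat z sinβ cosβ]
(For c' = 0 this reduces to FS = (γ'/γ_sat)·tanφ'/tanβ.)
γ' = 18.5 − 9.81 = 8.69 kN/m³
Numerator = 0.0 + 8.69·5.0·cos²11.7°·tan34.5° = 0.0 + 8.69·5.0·0.9589·0.6873 = 28.634 kPa
Denominator = 18.5·5.0·sin11.7°·cos11.7° = 18.5·5.0·0.2028·0.9792 = 18.368 kPa
FS = 28.634 / 18.368 = 1.559

FS = 1.56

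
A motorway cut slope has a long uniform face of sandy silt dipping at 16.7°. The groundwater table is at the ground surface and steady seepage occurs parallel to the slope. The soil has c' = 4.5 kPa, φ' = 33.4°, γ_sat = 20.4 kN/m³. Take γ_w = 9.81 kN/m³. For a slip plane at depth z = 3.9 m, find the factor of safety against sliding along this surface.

With seepage parallel to the slope and the water table at the surface, the effective normal stress on the slip plane uses the buoyant unit weight γ' = γ_sat − γ_w while the driving shear stress uses γ_sat:
FS = [c' + γ' z cos²β tanφ'] / [γ_sat z sinβ cosβ]
γ' = 20.4 − 9.81 = 10.59 kN/m³
Numerator = 4.5 + 10.59·3.9·cos²16.7°·tan33.4° = 4.5 + 10.59·3.9·0.9174·0.6594 = 29.484 kPa
Denominator = 20.4·3.9·sin16.7°·cos16.7° = 20.4·3.9·0.2874·0.9578 = 21.898 kPa
FS = 29.484 / 21.898 = 1.346

FS = 1.35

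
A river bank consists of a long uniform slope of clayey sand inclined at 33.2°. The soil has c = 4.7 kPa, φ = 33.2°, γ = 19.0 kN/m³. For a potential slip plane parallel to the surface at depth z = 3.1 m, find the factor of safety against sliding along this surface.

For an infinite slope with a slip plane parallel to the surface (no pore pressure): FS = [c + γz cos²β tanφ] / [γz sinβ cosβ].
γz = 19.0·3.1 = 58.90 kN/m²
Numerator = 4.7 + 58.90·cos²33.2°·tan33.2° = 4.7 + 58.90·0.7002·0.6544 = 31.687 kPa
Denominator = 58.90·sin33.2°·cos33.2° = 58.90·0.5476·0.8368 = 26.987 kPa
FS = 31.687 / 26.987 = 1.174

FS = 1.17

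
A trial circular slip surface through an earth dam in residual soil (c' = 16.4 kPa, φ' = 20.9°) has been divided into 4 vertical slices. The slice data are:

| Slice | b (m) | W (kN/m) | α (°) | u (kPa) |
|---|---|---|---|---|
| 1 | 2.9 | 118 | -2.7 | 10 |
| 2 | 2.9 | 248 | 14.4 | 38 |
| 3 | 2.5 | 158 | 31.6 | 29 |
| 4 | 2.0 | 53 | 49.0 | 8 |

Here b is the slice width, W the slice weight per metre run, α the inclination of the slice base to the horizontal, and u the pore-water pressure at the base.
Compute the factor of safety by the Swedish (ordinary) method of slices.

FS = 1.68

Ordinary method of slices: FS = Σ[c'·Δl_i + (W_i cosα_i − u_i·Δl_i)·tanφ'] / Σ W_i sinα_i, with Δl_i = b_i / cosα_i.
Slice 1: Δl = 2.9/cos(-2.7°) = 2.903 m; N'_1 = 118·cos(-2.7°) − 10·2.903 = 88.8; c'Δl = 47.61; W sinα = -5.6
Slice 2: Δl = 2.9/cos14.4° = 2.994 m; N'_2 = 248·cos14.4° − 38·2.994 = 126.4; c'Δl = 49.10; W sinα = 61.7
Slice 3: Δl = 2.5/cos31.6° = 2.935 m; N'_3 = 158·cos31.6° − 29·2.935 = 49.5; c'Δl = 48.14; W sinα = 82.8
Slice 4: Δl = 2.0/cos49.0° = 3.049 m; N'_4 = 53·cos49.0° − 8·3.049 = 10.4; c'Δl = 50.00; W sinα = 40.0
Σc'Δl = 194.8 kN/m; ΣN' = 275.1 kN/m; ΣW sinα = 178.9 kN/m
Resisting = 194.8 + 275.1·tan20.9° = 194.8 + 105.1 = 299.9 kN/m
FS = 299.9 / 178.9 = 1.676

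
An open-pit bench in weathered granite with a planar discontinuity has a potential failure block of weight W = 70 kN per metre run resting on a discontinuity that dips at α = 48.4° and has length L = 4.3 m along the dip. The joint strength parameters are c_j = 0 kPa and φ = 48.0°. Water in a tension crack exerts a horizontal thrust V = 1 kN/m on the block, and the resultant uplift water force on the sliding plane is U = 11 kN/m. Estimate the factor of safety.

FS = 0.73

Resolving the block weight along and normal to the plane and applying the Mohr–Coulomb strength on the joint:
N' = W cosα − U − V sinα = 70·cos48.4° − 11 − 1·sin48.4° = 34.7 kN/m
Driving force T = W sinα + V cosα = 70·sin48.4° + 1·cos48.4° = 53.0 kN/m
Resisting force R = c_j·L + N'·tanφ = 0·4.3 + 34.7·tan48.0° = 0.0 + 38.6 = 38.6 kN/m
FS = R / T = 38.6 / 53.0 = 0.728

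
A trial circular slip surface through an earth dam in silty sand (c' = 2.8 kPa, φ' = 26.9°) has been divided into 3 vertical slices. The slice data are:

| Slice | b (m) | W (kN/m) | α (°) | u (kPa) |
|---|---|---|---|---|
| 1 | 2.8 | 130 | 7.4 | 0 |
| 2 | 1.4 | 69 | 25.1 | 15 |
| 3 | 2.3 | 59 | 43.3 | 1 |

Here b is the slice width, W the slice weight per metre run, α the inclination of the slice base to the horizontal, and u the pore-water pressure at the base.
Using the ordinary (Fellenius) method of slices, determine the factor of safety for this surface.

FS = 1.46

Ordinary method of slices: FS = Σ[c'·Δl_i + (W_i cosα_i − u_i·Δl_i)·tanφ'] / Σ W_i sinα_i, with Δl_i = b_i / cosα_i.
Slice 1: Δl = 2.8/cos7.4° = 2.824 m; N'_1 = 130·cos7.4° − 0·2.824 = 128.9; c'Δl = 7.91; W sinα = 16.7
Slice 2: Δl = 1.4/cos25.1° = 1.546 m; N'_2 = 69·cos25.1° − 15·1.546 = 39.3; c'Δl = 4.33; W sinα = 29.3
Slice 3: Δl = 2.3/cos43.3° = 3.160 m; N'_3 = 59·cos43.3° − 1·3.160 = 39.8; c'Δl = 8.85; W sinα = 40.5
Σc'Δl = 21.1 kN/m; ΣN' = 208.0 kN/m; ΣW sinα = 86.5 kN/m
Resisting = 21.1 + 208.0·tan26.9° = 21.1 + 105.5 = 126.6 kN/m
FS = 126.6 / 86.5 = 1.464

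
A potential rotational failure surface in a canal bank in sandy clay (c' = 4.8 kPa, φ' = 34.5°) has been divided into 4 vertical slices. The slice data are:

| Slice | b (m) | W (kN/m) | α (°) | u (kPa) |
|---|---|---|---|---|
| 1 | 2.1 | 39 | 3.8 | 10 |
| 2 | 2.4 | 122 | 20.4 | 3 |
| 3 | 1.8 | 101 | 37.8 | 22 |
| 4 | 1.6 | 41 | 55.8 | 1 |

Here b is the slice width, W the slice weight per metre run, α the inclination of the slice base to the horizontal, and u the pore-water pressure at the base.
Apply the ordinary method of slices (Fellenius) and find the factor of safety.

FS = 1.18

Ordinary method of slices: FS = Σ[c'·Δl_i + (W_i cosα_i − u_i·Δl_i)·tanφ'] / Σ W_i sinα_i, with Δl_i = b_i / cosα_i.
Slice 1: Δl = 2.1/cos3.8° = 2.105 m; N'_1 = 39·cos3.8° − 10·2.105 = 17.9; c'Δl = 10.10; W sinα = 2.6
Slice 2: Δl = 2.4/cos20.4° = 2.561 m; N'_2 = 122·cos20.4° − 3·2.561 = 106.7; c'Δl = 12.29; W sinα = 42.5
Slice 3: Δl = 1.8/cos37.8° = 2.278 m; N'_3 = 101·cos37.8° − 22·2.278 = 29.7; c'Δl = 10.93; W sinα = 61.9
Slice 4: Δl = 1.6/cos55.8° = 2.847 m; N'_4 = 41·cos55.8° − 1·2.847 = 20.2; c'Δl = 13.66; W sinα = 33.9
Σc'Δl = 47.0 kN/m; ΣN' = 174.4 kN/m; ΣW sinα = 140.9 kN/m
Resisting = 47.0 + 174.4·tan34.5° = 47.0 + 119.9 = 166.9 kN/m
FS = 166.9 / 140.9 = 1.184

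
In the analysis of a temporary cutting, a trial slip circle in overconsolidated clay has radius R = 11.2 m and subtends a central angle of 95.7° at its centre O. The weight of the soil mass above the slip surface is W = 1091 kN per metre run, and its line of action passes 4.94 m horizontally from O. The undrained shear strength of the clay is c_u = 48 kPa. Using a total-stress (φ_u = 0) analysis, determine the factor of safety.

Taking moments about the centre O, the resisting moment is provided by the undrained shear strength acting along the arc:
Arc length L_a = R·θ = 11.2·(95.7°·π/180) = 11.2·1.6703 = 18.71 m
M_R = c_u·L_a·R = 48·18.71·11.2 = 10057.0 kN·m/m
M_D = W·d = 1091·4.94 = 5389.5 kN·m/m
FS = M_R / M_D = 10057.0 / 5389.5 = 1.866

FS = 1.87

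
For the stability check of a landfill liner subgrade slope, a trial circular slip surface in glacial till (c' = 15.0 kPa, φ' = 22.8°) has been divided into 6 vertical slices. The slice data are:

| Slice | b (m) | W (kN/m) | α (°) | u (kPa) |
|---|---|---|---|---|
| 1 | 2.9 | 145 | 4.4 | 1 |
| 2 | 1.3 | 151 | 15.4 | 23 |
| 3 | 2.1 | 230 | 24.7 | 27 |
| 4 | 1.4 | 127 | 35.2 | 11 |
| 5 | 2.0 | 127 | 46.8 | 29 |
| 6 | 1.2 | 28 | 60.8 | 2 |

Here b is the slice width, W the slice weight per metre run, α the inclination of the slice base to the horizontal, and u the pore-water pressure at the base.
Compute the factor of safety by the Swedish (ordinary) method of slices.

FS = 1.23

Ordinary method of slices: FS = Σ[c'·Δl_i + (W_i cosα_i − u_i·Δl_i)·tanφ'] / Σ W_i sinα_i, with Δl_i = b_i / cosα_i.
Slice 1: Δl = 2.9/cos4.4° = 2.909 m; N'_1 = 145·cos4.4° − 1·2.909 = 141.7; c'Δl = 43.63; W sinα = 11.1
Slice 2: Δl = 1.3/cos15.4° = 1.348 m; N'_2 = 151·cos15.4° − 23·1.348 = 114.6; c'Δl = 20.23; W sinα = 40.1
Slice 3: Δl = 2.1/cos24.7° = 2.311 m; N'_3 = 230·cos24.7° − 27·2.311 = 146.5; c'Δl = 34.67; W sinα = 96.1
Slice 4: Δl = 1.4/cos35.2° = 1.713 m; N'_4 = 127·cos35.2° − 11·1.713 = 84.9; c'Δl = 25.70; W sinα = 73.2
Slice 5: Δl = 2.0/cos46.8° = 2.922 m; N'_5 = 127·cos46.8° − 29·2.922 = 2.2; c'Δl = 43.82; W sinα = 92.6
Slice 6: Δl = 1.2/cos60.8° = 2.460 m; N'_6 = 28·cos60.8° − 2·2.460 = 8.7; c'Δl = 36.90; W sinα = 24.4
Σc'Δl = 204.9 kN/m; ΣN' = 498.7 kN/m; ΣW sinα = 337.6 kN/m
Resisting = 204.9 + 498.7·tan22.8° = 204.9 + 209.6 = 414.6 kN/m
FS = 414.6 / 337.6 = 1.228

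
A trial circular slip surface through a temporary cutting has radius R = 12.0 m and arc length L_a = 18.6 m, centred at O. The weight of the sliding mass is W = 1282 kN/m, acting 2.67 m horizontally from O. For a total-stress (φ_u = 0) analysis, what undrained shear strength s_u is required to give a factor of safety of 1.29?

s_u = 19.8 kPa

FS = s_u·L_a·R / (W·d), so s_u = FS·W·d / (L_a·R).
s_u = 1.29·1282·2.67 / (18.60·12.0) = 4415.6 / 223.20 = 19.78 kPa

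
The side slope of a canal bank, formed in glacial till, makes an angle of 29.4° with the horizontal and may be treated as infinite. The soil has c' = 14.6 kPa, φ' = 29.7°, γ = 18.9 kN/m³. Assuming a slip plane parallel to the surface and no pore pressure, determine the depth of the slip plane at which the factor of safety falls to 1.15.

Setting FS = 1.15 in FS = [c' + γz cos²β tanφ'] / [γz sinβ cosβ] and solving for z:
z = c' / [γ cosβ (FS·sinβ − cosβ·tanφ')]
  = 14.6 / [18.9·cos29.4°·(1.15·sin29.4° − cos29.4°·tan29.7°)]
  = 14.6 / [18.9·0.8712·(1.15·0.4909 − 0.8712·0.5704)]
  = 14.6 / 1.1132 = 13.115 m

z = 13.12 m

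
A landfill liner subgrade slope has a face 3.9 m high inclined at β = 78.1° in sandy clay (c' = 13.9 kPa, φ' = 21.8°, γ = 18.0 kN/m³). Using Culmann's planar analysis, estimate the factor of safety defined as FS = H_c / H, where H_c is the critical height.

H_c = (4c'/γ) · sinβ cosφ' / [1 − cos(β − φ')]
    = (4·13.9/18.0) · sin78.1°·cos21.8° / [1 − cos56.3°]
    = 3.089 · 0.9085 / 0.4452 = 6.30 m
FS = H_c / H = 6.30 / 3.9 = 1.616

FS = 1.62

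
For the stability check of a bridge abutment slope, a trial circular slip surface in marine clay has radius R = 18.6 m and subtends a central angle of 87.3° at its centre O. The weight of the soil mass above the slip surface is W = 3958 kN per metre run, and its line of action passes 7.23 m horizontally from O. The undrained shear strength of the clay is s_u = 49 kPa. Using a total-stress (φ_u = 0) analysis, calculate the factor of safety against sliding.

Taking moments about the centre O, the resisting moment is provided by the undrained shear strength acting along the arc:
Arc length L_a = R·θ = 18.6·(87.3°·π/180) = 18.6·1.5237 = 28.34 m
M_R = s_u·L_a·R = 49·28.34·18.6 = 25829.4 kN·m/m
M_D = W·d = 3958·7.23 = 28616.3 kN·m/m
FS = M_R / M_D = 25829.4 / 28616.3 = 0.903

FS = 0.90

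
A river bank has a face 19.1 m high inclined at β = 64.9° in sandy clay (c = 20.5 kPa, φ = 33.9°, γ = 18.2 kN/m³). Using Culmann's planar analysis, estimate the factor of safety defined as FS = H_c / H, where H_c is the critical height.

FS = 1.24

H_c = (4c/γ) · sinβ cosφ / [1 − cos(β − φ)]
    = (4·20.5/18.2) · sin64.9°·cos33.9° / [1 − cos31.0°]
    = 4.505 · 0.7516 / 0.1428 = 23.71 m
FS = H_c / H = 23.71 / 19.1 = 1.241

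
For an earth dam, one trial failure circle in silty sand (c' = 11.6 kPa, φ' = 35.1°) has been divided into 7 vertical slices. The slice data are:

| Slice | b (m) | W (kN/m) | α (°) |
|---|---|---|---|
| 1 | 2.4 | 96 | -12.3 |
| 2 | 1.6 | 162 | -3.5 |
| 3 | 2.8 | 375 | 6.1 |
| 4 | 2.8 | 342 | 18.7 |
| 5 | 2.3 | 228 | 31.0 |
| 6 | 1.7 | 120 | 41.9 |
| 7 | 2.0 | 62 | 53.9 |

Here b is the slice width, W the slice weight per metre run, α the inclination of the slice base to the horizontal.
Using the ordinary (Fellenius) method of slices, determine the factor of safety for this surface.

Ordinary method of slices: FS = Σ[c'·Δl_i + (W_i cosα_i)·tanφ'] / Σ W_i sinα_i, with Δl_i = b_i / cosα_i.
Slice 1: Δl = 2.4/cos(-12.3°) = 2.456 m; N'_1 = 96·cos(-12.3°) = 93.8; c'Δl = 28.49; W sinα = -20.5
Slice 2: Δl = 1.6/cos(-3.5°) = 1.603 m; N'_2 = 162·cos(-3.5°) = 161.7; c'Δl = 18.59; W sinα = -9.9
Slice 3: Δl = 2.8/cos6.1° = 2.816 m; N'_3 = 375·cos6.1° = 372.9; c'Δl = 32.66; W sinα = 39.8
Slice 4: Δl = 2.8/cos18.7° = 2.956 m; N'_4 = 342·cos18.7° = 323.9; c'Δl = 34.29; W sinα = 109.6
Slice 5: Δl = 2.3/cos31.0° = 2.683 m; N'_5 = 228·cos31.0° = 195.4; c'Δl = 31.13; W sinα = 117.4
Slice 6: Δl = 1.7/cos41.9° = 2.284 m; N'_6 = 120·cos41.9° = 89.3; c'Δl = 26.49; W sinα = 80.1
Slice 7: Δl = 2.0/cos53.9° = 3.394 m; N'_7 = 62·cos53.9° = 36.5; c'Δl = 39.38; W sinα = 50.1
Σc'Δl = 211.0 kN/m; ΣN' = 1273.6 kN/m; ΣW sinα = 366.8 kN/m
Resisting = 211.0 + 1273.6·tan35.1° = 211.0 + 895.1 = 1106.1 kN/m
FS = 1106.1 / 366.8 = 3.015

FS = 3.02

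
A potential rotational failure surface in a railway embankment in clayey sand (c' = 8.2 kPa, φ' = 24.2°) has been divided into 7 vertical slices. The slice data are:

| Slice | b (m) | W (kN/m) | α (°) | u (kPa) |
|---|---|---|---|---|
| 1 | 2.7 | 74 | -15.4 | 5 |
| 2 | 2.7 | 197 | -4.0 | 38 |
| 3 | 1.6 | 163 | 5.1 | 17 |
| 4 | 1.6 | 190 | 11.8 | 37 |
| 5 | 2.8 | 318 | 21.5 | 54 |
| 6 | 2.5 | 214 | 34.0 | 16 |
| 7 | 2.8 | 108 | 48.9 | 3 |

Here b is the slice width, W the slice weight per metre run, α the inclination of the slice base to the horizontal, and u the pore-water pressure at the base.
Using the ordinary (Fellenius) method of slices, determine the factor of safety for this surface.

FS = 1.44

Ordinary method of slices: FS = Σ[c'·Δl_i + (W_i cosα_i − u_i·Δl_i)·tanφ'] / Σ W_i sinα_i, with Δl_i = b_i / cosα_i.
Slice 1: Δl = 2.7/cos(-15.4°) = 2.801 m; N'_1 = 74·cos(-15.4°) − 5·2.801 = 57.3; c'Δl = 22.96; W sinα = -19.7
Slice 2: Δl = 2.7/cos(-4.0°) = 2.707 m; N'_2 = 197·cos(-4.0°) − 38·2.707 = 93.7; c'Δl = 22.19; W sinα = -13.7
Slice 3: Δl = 1.6/cos5.1° = 1.606 m; N'_3 = 163·cos5.1° − 17·1.606 = 135.0; c'Δl = 13.17; W sinα = 14.5
Slice 4: Δl = 1.6/cos11.8° = 1.635 m; N'_4 = 190·cos11.8° − 37·1.635 = 125.5; c'Δl = 13.40; W sinα = 38.9
Slice 5: Δl = 2.8/cos21.5° = 3.009 m; N'_5 = 318·cos21.5° − 54·3.009 = 133.4; c'Δl = 24.68; W sinα = 116.5
Slice 6: Δl = 2.5/cos34.0° = 3.016 m; N'_6 = 214·cos34.0° − 16·3.016 = 129.2; c'Δl = 24.73; W sinα = 119.7
Slice 7: Δl = 2.8/cos48.9° = 4.259 m; N'_7 = 108·cos48.9° − 3·4.259 = 58.2; c'Δl = 34.93; W sinα = 81.4
Σc'Δl = 156.1 kN/m; ΣN' = 732.3 kN/m; ΣW sinα = 337.6 kN/m
Resisting = 156.1 + 732.3·tan24.2° = 156.1 + 329.1 = 485.2 kN/m
FS = 485.2 / 337.6 = 1.437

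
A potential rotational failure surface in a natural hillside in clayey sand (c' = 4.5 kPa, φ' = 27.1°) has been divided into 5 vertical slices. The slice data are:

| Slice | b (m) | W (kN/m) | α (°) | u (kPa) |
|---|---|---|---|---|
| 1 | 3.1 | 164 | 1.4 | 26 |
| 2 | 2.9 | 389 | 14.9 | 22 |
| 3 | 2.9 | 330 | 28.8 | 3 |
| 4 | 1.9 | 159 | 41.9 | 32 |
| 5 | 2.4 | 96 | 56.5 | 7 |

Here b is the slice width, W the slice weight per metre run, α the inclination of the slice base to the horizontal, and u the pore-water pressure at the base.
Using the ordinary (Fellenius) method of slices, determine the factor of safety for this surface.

Ordinary method of slices: FS = Σ[c'·Δl_i + (W_i cosα_i − u_i·Δl_i)·tanφ'] / Σ W_i sinα_i, with Δl_i = b_i / cosα_i.
Slice 1: Δl = 3.1/cos1.4° = 3.101 m; N'_1 = 164·cos1.4° − 26·3.101 = 83.3; c'Δl = 13.95; W sinα = 4.0
Slice 2: Δl = 2.9/cos14.9° = 3.001 m; N'_2 = 389·cos14.9° − 22·3.001 = 309.9; c'Δl = 13.50; W sinα = 100.0
Slice 3: Δl = 2.9/cos28.8° = 3.309 m; N'_3 = 330·cos28.8° − 3·3.309 = 279.3; c'Δl = 14.89; W sinα = 159.0
Slice 4: Δl = 1.9/cos41.9° = 2.553 m; N'_4 = 159·cos41.9° − 32·2.553 = 36.7; c'Δl = 11.49; W sinα = 106.2
Slice 5: Δl = 2.4/cos56.5° = 4.348 m; N'_5 = 96·cos56.5° − 7·4.348 = 22.5; c'Δl = 19.57; W sinα = 80.1
Σc'Δl = 73.4 kN/m; ΣN' = 731.7 kN/m; ΣW sinα = 449.2 kN/m
Resisting = 73.4 + 731.7·tan27.1° = 73.4 + 374.4 = 447.8 kN/m
FS = 447.8 / 449.2 = 0.997

FS = 1.00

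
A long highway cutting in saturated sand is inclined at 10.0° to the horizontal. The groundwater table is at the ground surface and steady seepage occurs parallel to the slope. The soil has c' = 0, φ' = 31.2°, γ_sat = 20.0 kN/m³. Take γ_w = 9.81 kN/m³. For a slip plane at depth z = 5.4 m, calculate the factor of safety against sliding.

FS = 1.75

With seepage parallel to the slope and the water table at the surface, the effective normal stress on the slip plane uses the buoyant unit weight γ' = γ_sat − γ_w while the driving shear stress uses γ_sat:
FS = [c' + γ' z cos²β tanφ'] / [γ_sat z sinβ cosβ]
(For c' = 0 this reduces to FS = (γ'/γ_sat)·tanφ'/tanβ.)
γ' = 20.0 − 9.81 = 10.19 kN/m³
Numerator = 0.0 + 10.19·5.4·cos²10.0°·tan31.2° = 0.0 + 10.19·5.4·0.9698·0.6056 = 32.320 kPa
Denominator = 20.0·5.4·sin10.0°·cos10.0° = 20.0·5.4·0.1736·0.9848 = 18.469 kPa
FS = 32.320 / 18.469 = 1.750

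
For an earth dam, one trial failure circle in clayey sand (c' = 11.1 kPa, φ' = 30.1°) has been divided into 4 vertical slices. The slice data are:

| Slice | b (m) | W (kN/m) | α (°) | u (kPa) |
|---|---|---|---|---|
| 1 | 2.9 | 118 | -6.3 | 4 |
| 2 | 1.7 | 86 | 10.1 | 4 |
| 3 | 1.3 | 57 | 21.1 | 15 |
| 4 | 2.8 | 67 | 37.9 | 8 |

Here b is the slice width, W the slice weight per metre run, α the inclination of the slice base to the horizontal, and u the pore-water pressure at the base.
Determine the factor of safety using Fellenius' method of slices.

Ordinary method of slices: FS = Σ[c'·Δl_i + (W_i cosα_i − u_i·Δl_i)·tanφ'] / Σ W_i sinα_i, with Δl_i = b_i / cosα_i.
Slice 1: Δl = 2.9/cos(-6.3°) = 2.918 m; N'_1 = 118·cos(-6.3°) − 4·2.918 = 105.6; c'Δl = 32.39; W sinα = -12.9
Slice 2: Δl = 1.7/cos10.1° = 1.727 m; N'_2 = 86·cos10.1° − 4·1.727 = 77.8; c'Δl = 19.17; W sinα = 15.1
Slice 3: Δl = 1.3/cos21.1° = 1.393 m; N'_3 = 57·cos21.1° − 15·1.393 = 32.3; c'Δl = 15.47; W sinα = 20.5
Slice 4: Δl = 2.8/cos37.9° = 3.548 m; N'_4 = 67·cos37.9° − 8·3.548 = 24.5; c'Δl = 39.39; W sinα = 41.2
Σc'Δl = 106.4 kN/m; ΣN' = 240.1 kN/m; ΣW sinα = 63.8 kN/m
Resisting = 106.4 + 240.1·tan30.1° = 106.4 + 139.2 = 245.6 kN/m
FS = 245.6 / 63.8 = 3.849

FS = 3.85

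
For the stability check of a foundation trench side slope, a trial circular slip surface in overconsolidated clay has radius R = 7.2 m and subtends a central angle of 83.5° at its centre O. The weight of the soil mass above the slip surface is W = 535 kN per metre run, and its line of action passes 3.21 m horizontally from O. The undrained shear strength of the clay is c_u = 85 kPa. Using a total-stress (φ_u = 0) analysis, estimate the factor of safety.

Taking moments about the centre O, the resisting moment is provided by the undrained shear strength acting along the arc:
Arc length L_a = R·θ = 7.2·(83.5°·π/180) = 7.2·1.4573 = 10.49 m
M_R = c_u·L_a·R = 85·10.49·7.2 = 6421.7 kN·m/m
M_D = W·d = 535·3.21 = 1717.3 kN·m/m
FS = M_R / M_D = 6421.7 / 1717.3 = 3.739

FS = 3.74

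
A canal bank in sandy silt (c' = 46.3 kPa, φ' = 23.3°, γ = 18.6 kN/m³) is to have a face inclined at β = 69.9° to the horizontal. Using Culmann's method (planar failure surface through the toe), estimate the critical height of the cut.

Culmann's analysis gives the critical failure plane at α_cr = (β + φ')/2 = (69.9 + 23.3)/2 = 46.6°, and the critical height
H_c = (4c'/γ) · sinβ cosφ' / [1 − cos(β − φ')]
    = (4·46.3/18.6) · sin69.9°·cos23.3° / [1 − cos(46.6°)]
    = 9.957 · 0.9391·0.9184 / [1 − 0.6871]
    = 9.957 · 0.8625 / 0.3129
    = 27.45 m

H_c = 27.45 m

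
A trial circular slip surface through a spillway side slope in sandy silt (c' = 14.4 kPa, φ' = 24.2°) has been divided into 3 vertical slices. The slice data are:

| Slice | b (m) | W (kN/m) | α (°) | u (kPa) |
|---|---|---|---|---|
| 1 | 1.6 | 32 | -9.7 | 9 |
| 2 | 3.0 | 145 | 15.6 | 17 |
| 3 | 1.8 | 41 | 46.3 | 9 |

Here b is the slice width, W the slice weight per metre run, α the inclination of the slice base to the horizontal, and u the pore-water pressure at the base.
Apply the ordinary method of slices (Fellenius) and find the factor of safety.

FS = 2.44

Ordinary method of slices: FS = Σ[c'·Δl_i + (W_i cosα_i − u_i·Δl_i)·tanφ'] / Σ W_i sinα_i, with Δl_i = b_i / cosα_i.
Slice 1: Δl = 1.6/cos(-9.7°) = 1.623 m; N'_1 = 32·cos(-9.7°) − 9·1.623 = 16.9; c'Δl = 23.37; W sinα = -5.4
Slice 2: Δl = 3.0/cos15.6° = 3.115 m; N'_2 = 145·cos15.6° − 17·3.115 = 86.7; c'Δl = 44.85; W sinα = 39.0
Slice 3: Δl = 1.8/cos46.3° = 2.605 m; N'_3 = 41·cos46.3° − 9·2.605 = 4.9; c'Δl = 37.52; W sinα = 29.6
Σc'Δl = 105.7 kN/m; ΣN' = 108.5 kN/m; ΣW sinα = 63.2 kN/m
Resisting = 105.7 + 108.5·tan24.2° = 105.7 + 48.8 = 154.5 kN/m
FS = 154.5 / 63.2 = 2.443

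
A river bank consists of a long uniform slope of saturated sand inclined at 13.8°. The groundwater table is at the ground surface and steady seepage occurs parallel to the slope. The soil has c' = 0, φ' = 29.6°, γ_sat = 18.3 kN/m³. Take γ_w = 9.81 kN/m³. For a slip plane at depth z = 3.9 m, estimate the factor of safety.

With seepage parallel to the slope and the water table at the surface, the effective normal stress on the slip plane uses the buoyant unit weight γ' = γ_sat − γ_w while the driving shear stress uses γ_sat:
FS = [c' + γ' z cos²β tanφ'] / [γ_sat z sinβ cosβ]
(For c' = 0 this reduces to FS = (γ'/γ_sat)·tanφ'/tanβ.)
γ' = 18.3 − 9.81 = 8.49 kN/m³
Numerator = 0.0 + 8.49·3.9·cos²13.8°·tan29.6° = 0.0 + 8.49·3.9·0.9431·0.5681 = 17.739 kPa
Denominator = 18.3·3.9·sin13.8°·cos13.8° = 18.3·3.9·0.2385·0.9711 = 16.533 kPa
FS = 17.739 / 16.533 = 1.073

FS = 1.07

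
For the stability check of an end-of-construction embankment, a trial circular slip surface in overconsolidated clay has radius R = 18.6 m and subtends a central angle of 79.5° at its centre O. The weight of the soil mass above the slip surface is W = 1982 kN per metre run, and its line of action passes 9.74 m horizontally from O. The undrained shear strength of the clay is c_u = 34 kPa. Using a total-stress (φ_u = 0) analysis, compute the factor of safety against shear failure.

FS = 0.85

Taking moments about the centre O, the resisting moment is provided by the undrained shear strength acting along the arc:
Arc length L_a = R·θ = 18.6·(79.5°·π/180) = 18.6·1.3875 = 25.81 m
M_R = c_u·L_a·R = 34·25.81·18.6 = 16321.1 kN·m/m
M_D = W·d = 1982·9.74 = 19304.7 kN·m/m
FS = M_R / M_D = 16321.1 / 19304.7 = 0.845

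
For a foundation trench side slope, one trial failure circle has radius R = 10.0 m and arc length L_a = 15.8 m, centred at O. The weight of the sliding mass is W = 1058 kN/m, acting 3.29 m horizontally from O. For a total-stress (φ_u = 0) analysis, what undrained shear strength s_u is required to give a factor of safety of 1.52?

s_u = 33.5 kPa

FS = s_u·L_a·R / (W·d), so s_u = FS·W·d / (L_a·R).
s_u = 1.52·1058·3.29 / (15.80·10.0) = 5290.8 / 158.00 = 33.49 kPa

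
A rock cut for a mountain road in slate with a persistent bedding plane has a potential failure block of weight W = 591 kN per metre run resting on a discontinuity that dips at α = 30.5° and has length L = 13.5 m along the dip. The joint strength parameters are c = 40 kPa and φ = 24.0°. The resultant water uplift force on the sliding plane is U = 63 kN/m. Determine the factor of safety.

Resolving the block weight along and normal to the plane and applying the Mohr–Coulomb strength on the joint:
N' = W cosα − U = 591·cos30.5° − 63 = 446.2 kN/m
Driving force T = W sinα = 591·sin30.5° = 300.0 kN/m
Resisting force R = c·L + N'·tanφ = 40·13.5 + 446.2·tan24.0° = 540.0 + 198.7 = 738.7 kN/m
FS = R / T = 738.7 / 300.0 = 2.463

FS = 2.46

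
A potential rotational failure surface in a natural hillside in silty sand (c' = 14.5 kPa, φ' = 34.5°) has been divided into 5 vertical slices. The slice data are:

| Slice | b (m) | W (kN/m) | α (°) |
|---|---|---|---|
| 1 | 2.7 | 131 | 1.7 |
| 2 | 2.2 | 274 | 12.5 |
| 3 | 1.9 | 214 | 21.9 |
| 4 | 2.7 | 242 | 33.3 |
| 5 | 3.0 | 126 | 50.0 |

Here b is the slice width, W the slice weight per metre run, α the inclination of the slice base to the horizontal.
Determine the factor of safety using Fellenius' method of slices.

Ordinary method of slices: FS = Σ[c'·Δl_i + (W_i cosα_i)·tanφ'] / Σ W_i sinα_i, with Δl_i = b_i / cosα_i.
Slice 1: Δl = 2.7/cos1.7° = 2.701 m; N'_1 = 131·cos1.7° = 130.9; c'Δl = 39.17; W sinα = 3.9
Slice 2: Δl = 2.2/cos12.5° = 2.253 m; N'_2 = 274·cos12.5° = 267.5; c'Δl = 32.67; W sinα = 59.3
Slice 3: Δl = 1.9/cos21.9° = 2.048 m; N'_3 = 214·cos21.9° = 198.6; c'Δl = 29.69; W sinα = 79.8
Slice 4: Δl = 2.7/cos33.3° = 3.230 m; N'_4 = 242·cos33.3° = 202.3; c'Δl = 46.84; W sinα = 132.9
Slice 5: Δl = 3.0/cos50.0° = 4.667 m; N'_5 = 126·cos50.0° = 81.0; c'Δl = 67.67; W sinα = 96.5
Σc'Δl = 216.0 kN/m; ΣN' = 880.3 kN/m; ΣW sinα = 372.4 kN/m
Resisting = 216.0 + 880.3·tan34.5° = 216.0 + 605.0 = 821.0 kN/m
FS = 821.0 / 372.4 = 2.205

FS = 2.20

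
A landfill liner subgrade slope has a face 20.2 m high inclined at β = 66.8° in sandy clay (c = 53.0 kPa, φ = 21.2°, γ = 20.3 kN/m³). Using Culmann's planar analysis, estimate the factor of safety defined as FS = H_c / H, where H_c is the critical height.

FS = 1.48

H_c = (4c/γ) · sinβ cosφ / [1 − cos(β − φ)]
    = (4·53.0/20.3) · sin66.8°·cos21.2° / [1 − cos45.6°]
    = 10.443 · 0.8569 / 0.3003 = 29.80 m
FS = H_c / H = 29.80 / 20.2 = 1.475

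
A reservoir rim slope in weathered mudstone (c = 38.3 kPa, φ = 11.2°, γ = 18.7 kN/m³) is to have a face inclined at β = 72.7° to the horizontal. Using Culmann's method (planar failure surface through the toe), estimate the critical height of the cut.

H_c = 14.68 m

Culmann's analysis gives the critical failure plane at α_cr = (β + φ)/2 = (72.7 + 11.2)/2 = 42.0°, and the critical height
H_c = (4c/γ) · sinβ cosφ / [1 − cos(β − φ)]
    = (4·38.3/18.7) · sin72.7°·cos11.2° / [1 − cos(61.5°)]
    = 8.193 · 0.9548·0.9810 / [1 − 0.4772]
    = 8.193 · 0.9366 / 0.5228
    = 14.68 m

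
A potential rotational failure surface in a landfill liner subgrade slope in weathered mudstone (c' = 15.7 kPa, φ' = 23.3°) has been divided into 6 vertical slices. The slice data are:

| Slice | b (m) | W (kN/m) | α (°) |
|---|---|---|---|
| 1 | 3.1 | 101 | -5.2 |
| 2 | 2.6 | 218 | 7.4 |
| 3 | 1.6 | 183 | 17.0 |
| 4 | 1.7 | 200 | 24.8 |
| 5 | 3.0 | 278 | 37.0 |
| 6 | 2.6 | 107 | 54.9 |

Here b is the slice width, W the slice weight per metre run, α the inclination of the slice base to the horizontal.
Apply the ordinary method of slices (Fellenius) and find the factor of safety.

FS = 1.67

Ordinary method of slices: FS = Σ[c'·Δl_i + (W_i cosα_i)·tanφ'] / Σ W_i sinα_i, with Δl_i = b_i / cosα_i.
Slice 1: Δl = 3.1/cos(-5.2°) = 3.113 m; N'_1 = 101·cos(-5.2°) = 100.6; c'Δl = 48.87; W sinα = -9.2
Slice 2: Δl = 2.6/cos7.4° = 2.622 m; N'_2 = 218·cos7.4° = 216.2; c'Δl = 41.16; W sinα = 28.1
Slice 3: Δl = 1.6/cos17.0° = 1.673 m; N'_3 = 183·cos17.0° = 175.0; c'Δl = 26.27; W sinα = 53.5
Slice 4: Δl = 1.7/cos24.8° = 1.873 m; N'_4 = 200·cos24.8° = 181.6; c'Δl = 29.40; W sinα = 83.9
Slice 5: Δl = 3.0/cos37.0° = 3.756 m; N'_5 = 278·cos37.0° = 222.0; c'Δl = 58.98; W sinα = 167.3
Slice 6: Δl = 2.6/cos54.9° = 4.522 m; N'_6 = 107·cos54.9° = 61.5; c'Δl = 70.99; W sinα = 87.5
Σc'Δl = 275.7 kN/m; ΣN' = 956.9 kN/m; ΣW sinα = 411.2 kN/m
Resisting = 275.7 + 956.9·tan23.3° = 275.7 + 412.1 = 687.8 kN/m
FS = 687.8 / 411.2 = 1.673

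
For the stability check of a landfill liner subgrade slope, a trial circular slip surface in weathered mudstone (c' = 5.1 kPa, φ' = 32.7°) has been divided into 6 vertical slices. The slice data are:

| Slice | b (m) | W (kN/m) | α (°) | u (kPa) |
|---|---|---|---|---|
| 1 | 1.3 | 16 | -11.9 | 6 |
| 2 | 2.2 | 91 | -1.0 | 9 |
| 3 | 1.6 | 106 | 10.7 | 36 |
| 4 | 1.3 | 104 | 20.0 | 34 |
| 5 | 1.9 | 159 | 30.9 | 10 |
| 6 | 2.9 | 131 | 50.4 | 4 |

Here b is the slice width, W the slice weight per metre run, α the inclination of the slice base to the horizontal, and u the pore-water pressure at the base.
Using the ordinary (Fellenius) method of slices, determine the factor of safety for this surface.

FS = 1.27

Ordinary method of slices: FS = Σ[c'·Δl_i + (W_i cosα_i − u_i·Δl_i)·tanφ'] / Σ W_i sinα_i, with Δl_i = b_i / cosα_i.
Slice 1: Δl = 1.3/cos(-11.9°) = 1.329 m; N'_1 = 16·cos(-11.9°) − 6·1.329 = 7.7; c'Δl = 6.78; W sinα = -3.3
Slice 2: Δl = 2.2/cos(-1.0°) = 2.200 m; N'_2 = 91·cos(-1.0°) − 9·2.200 = 71.2; c'Δl = 11.22; W sinα = -1.6
Slice 3: Δl = 1.6/cos10.7° = 1.628 m; N'_3 = 106·cos10.7° − 36·1.628 = 45.5; c'Δl = 8.30; W sinα = 19.7
Slice 4: Δl = 1.3/cos20.0° = 1.383 m; N'_4 = 104·cos20.0° − 34·1.383 = 50.7; c'Δl = 7.06; W sinα = 35.6
Slice 5: Δl = 1.9/cos30.9° = 2.214 m; N'_5 = 159·cos30.9° − 10·2.214 = 114.3; c'Δl = 11.29; W sinα = 81.7
Slice 6: Δl = 2.9/cos50.4° = 4.550 m; N'_6 = 131·cos50.4° − 4·4.550 = 65.3; c'Δl = 23.20; W sinα = 100.9
Σc'Δl = 67.9 kN/m; ΣN' = 354.7 kN/m; ΣW sinα = 233.0 kN/m
Resisting = 67.9 + 354.7·tan32.7° = 67.9 + 227.7 = 295.6 kN/m
FS = 295.6 / 233.0 = 1.269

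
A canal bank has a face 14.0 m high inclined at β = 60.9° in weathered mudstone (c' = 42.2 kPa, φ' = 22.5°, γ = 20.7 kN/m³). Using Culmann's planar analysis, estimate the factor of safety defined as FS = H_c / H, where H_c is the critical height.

H_c = (4c'/γ) · sinβ cosφ' / [1 − cos(β − φ')]
    = (4·42.2/20.7) · sin60.9°·cos22.5° / [1 − cos38.4°]
    = 8.155 · 0.8073 / 0.2163 = 30.43 m
FS = H_c / H = 30.43 / 14.0 = 2.174

FS = 2.17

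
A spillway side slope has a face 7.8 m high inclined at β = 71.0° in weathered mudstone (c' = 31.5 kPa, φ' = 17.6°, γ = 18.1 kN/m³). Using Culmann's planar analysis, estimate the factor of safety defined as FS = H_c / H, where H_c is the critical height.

FS = 1.99

H_c = (4c'/γ) · sinβ cosφ' / [1 − cos(β − φ')]
    = (4·31.5/18.1) · sin71.0°·cos17.6° / [1 − cos53.4°]
    = 6.961 · 0.9013 / 0.4038 = 15.54 m
FS = H_c / H = 15.54 / 7.8 = 1.992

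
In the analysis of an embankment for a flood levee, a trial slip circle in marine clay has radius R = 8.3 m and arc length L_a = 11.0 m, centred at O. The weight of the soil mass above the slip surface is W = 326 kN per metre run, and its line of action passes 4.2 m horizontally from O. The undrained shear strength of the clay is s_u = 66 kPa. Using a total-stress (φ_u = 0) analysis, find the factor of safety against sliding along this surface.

Taking moments about the centre O, the resisting moment is provided by the undrained shear strength acting along the arc:
M_R = s_u·L_a·R = 66·11.00·8.3 = 6025.8 kN·m/m
M_D = W·d = 326·4.2 = 1369.2 kN·m/m
FS = M_R / M_D = 6025.8 / 1369.2 = 4.401

FS = 4.40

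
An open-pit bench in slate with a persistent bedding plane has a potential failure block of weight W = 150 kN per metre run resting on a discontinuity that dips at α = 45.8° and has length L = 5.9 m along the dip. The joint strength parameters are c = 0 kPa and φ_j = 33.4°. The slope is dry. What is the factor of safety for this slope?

FS = 0.64

Resolving the block weight along and normal to the plane and applying the Mohr–Coulomb strength on the joint:
N' = W cosα = 150·cos45.8° = 104.6 kN/m
Driving force T = W sinα = 150·sin45.8° = 107.5 kN/m
Resisting force R = c·L + N'·tanφ_j = 0·5.9 + 104.6·tan33.4° = 0.0 + 69.0 = 69.0 kN/m
FS = R / T = 69.0 / 107.5 = 0.641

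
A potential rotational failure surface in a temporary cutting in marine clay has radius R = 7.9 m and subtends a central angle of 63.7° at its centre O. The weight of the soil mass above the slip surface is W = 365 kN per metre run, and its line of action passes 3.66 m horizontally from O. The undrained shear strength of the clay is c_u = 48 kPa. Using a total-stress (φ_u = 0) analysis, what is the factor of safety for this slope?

FS = 2.49

Taking moments about the centre O, the resisting moment is provided by the undrained shear strength acting along the arc:
Arc length L_a = R·θ = 7.9·(63.7°·π/180) = 7.9·1.1118 = 8.78 m
M_R = c_u·L_a·R = 48·8.78·7.9 = 3330.5 kN·m/m
M_D = W·d = 365·3.66 = 1335.9 kN·m/m
FS = M_R / M_D = 3330.5 / 1335.9 = 2.493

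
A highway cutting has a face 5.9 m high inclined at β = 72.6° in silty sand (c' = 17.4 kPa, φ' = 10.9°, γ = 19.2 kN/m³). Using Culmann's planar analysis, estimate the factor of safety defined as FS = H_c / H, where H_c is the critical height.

H_c = (4c'/γ) · sinβ cosφ' / [1 − cos(β − φ')]
    = (4·17.4/19.2) · sin72.6°·cos10.9° / [1 − cos61.7°]
    = 3.625 · 0.9370 / 0.5259 = 6.46 m
FS = H_c / H = 6.46 / 5.9 = 1.095

FS = 1.09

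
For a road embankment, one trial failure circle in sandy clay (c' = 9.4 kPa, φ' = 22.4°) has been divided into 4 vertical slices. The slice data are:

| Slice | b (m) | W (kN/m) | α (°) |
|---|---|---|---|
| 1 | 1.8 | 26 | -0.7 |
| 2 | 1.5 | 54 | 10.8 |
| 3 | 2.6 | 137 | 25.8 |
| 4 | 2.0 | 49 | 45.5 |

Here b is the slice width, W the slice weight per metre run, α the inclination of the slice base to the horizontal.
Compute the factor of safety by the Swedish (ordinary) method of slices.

Ordinary method of slices: FS = Σ[c'·Δl_i + (W_i cosα_i)·tanφ'] / Σ W_i sinα_i, with Δl_i = b_i / cosα_i.
Slice 1: Δl = 1.8/cos(-0.7°) = 1.800 m; N'_1 = 26·cos(-0.7°) = 26.0; c'Δl = 16.92; W sinα = -0.3
Slice 2: Δl = 1.5/cos10.8° = 1.527 m; N'_2 = 54·cos10.8° = 53.0; c'Δl = 14.35; W sinα = 10.1
Slice 3: Δl = 2.6/cos25.8° = 2.888 m; N'_3 = 137·cos25.8° = 123.3; c'Δl = 27.15; W sinα = 59.6
Slice 4: Δl = 2.0/cos45.5° = 2.853 m; N'_4 = 49·cos45.5° = 34.3; c'Δl = 26.82; W sinα = 34.9
Σc'Δl = 85.2 kN/m; ΣN' = 236.7 kN/m; ΣW sinα = 104.4 kN/m
Resisting = 85.2 + 236.7·tan22.4° = 85.2 + 97.6 = 182.8 kN/m
FS = 182.8 / 104.4 = 1.752

FS = 1.75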